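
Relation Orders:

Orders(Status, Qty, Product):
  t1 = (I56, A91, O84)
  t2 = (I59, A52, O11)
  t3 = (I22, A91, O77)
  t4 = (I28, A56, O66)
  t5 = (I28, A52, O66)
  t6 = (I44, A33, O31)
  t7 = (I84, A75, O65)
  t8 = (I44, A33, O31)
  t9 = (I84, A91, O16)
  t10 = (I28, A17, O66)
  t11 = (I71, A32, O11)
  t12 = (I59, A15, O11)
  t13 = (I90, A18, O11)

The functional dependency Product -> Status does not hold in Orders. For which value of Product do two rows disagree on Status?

Product=O84: row 1 → Status = I56 ✓
Product=O11: rows 2, 11, 12, 13 → Status takes values {I59, I71, I90} — violation
Product=O77: row 3 → Status = I22 ✓
Product=O66: rows 4, 5, 10 → Status = I28, I28, I28 ✓
Product=O31: rows 6, 8 → Status = I44, I44 ✓
Product=O65: row 7 → Status = I84 ✓
Product=O16: row 9 → Status = I84 ✓
The only Product value with inconsistent Status is Product=O11.

O11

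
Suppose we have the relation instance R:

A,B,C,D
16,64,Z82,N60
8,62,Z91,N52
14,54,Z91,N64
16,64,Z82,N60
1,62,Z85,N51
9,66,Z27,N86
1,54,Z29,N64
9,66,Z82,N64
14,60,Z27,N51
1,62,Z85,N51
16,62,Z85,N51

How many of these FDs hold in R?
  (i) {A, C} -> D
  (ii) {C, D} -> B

2

(i) {A, C} -> D: every LHS value maps to a single RHS value — holds.
(ii) {C, D} -> B: every LHS value maps to a single RHS value — holds.
2 of the 2 dependencies hold.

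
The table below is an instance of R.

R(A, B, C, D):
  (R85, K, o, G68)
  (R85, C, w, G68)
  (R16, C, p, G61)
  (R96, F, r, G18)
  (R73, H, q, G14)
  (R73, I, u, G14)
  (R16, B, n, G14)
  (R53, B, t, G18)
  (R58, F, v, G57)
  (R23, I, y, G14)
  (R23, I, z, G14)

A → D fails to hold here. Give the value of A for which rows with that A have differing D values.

A=R85: 2 rows → D = G68, G68 ✓
A=R16: 2 rows → D takes values {G61, G14} — violation
A=R96: 1 row → D = G18 ✓
A=R73: 2 rows → D = G14, G14 ✓
A=R53: 1 row → D = G18 ✓
A=R58: 1 row → D = G57 ✓
A=R23: 2 rows → D = G14, G14 ✓
The only A value with inconsistent D is A=R16.

R16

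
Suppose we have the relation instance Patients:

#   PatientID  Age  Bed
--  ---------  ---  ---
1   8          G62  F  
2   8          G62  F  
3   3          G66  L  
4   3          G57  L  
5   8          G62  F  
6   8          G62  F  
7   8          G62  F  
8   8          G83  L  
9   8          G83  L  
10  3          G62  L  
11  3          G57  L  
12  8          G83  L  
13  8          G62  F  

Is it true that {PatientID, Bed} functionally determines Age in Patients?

No

(PatientID=8, Bed=F): rows 1, 2, 5, 6, 7, 13 → Age = G62, G62, G62, G62, G62, G62 ✓
(PatientID=3, Bed=L): rows 3, 4, 10, 11 → Age takes values {G66, G57, G62} — violation
(PatientID=8, Bed=L): rows 8, 9, 12 → Age = G83, G83, G83 ✓
Two rows agree on {PatientID, Bed} but differ on Age, so {PatientID, Bed} -> Age does not hold.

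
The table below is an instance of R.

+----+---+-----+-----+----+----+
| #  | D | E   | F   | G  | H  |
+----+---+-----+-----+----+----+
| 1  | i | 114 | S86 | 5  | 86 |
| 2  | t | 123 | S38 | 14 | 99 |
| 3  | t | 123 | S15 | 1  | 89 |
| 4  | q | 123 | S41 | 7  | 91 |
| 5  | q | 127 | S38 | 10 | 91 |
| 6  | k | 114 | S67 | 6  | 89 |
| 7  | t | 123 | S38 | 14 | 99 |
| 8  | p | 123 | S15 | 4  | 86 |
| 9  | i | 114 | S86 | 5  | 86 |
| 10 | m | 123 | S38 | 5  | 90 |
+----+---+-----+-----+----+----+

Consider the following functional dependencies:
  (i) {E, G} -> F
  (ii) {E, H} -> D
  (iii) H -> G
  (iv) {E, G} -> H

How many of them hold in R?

(i) {E, G} -> F: every LHS value maps to a single RHS value — holds.
(ii) {E, H} -> D: every LHS value maps to a single RHS value — holds.
(iii) H -> G: H=86: rows 1, 8, 9 → G takes values {5, 4} — violation; H=89: rows 3, 6 → G takes values {1, 6} — violation; H=91: rows 4, 5 → G takes values {7, 10} — violation — fails.
(iv) {E, G} -> H: every LHS value maps to a single RHS value — holds.
3 of the 4 dependencies hold.

3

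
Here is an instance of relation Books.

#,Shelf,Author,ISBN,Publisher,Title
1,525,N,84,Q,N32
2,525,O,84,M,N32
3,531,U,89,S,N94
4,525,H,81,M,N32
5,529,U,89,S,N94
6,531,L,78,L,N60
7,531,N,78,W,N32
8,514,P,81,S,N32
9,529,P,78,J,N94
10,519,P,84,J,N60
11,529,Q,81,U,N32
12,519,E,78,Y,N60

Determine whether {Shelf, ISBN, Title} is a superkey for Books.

Rows 1 and 2 have the same {Shelf, ISBN, Title} value (Shelf=525, ISBN=84, Title=N32) but are distinct tuples, so {Shelf, ISBN, Title} does not determine every attribute — not a superkey.

No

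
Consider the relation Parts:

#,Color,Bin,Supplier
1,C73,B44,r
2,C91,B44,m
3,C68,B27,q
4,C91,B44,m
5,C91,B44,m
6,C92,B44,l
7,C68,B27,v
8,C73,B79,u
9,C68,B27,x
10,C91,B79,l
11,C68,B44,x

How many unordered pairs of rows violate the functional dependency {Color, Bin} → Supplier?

3

(Color=C91, Bin=B44): all 3 rows agree on Supplier — 0 pairs.
(Color=C68, Bin=B27): violating pairs (3,7), (3,9), (7,9) — 3 pairs.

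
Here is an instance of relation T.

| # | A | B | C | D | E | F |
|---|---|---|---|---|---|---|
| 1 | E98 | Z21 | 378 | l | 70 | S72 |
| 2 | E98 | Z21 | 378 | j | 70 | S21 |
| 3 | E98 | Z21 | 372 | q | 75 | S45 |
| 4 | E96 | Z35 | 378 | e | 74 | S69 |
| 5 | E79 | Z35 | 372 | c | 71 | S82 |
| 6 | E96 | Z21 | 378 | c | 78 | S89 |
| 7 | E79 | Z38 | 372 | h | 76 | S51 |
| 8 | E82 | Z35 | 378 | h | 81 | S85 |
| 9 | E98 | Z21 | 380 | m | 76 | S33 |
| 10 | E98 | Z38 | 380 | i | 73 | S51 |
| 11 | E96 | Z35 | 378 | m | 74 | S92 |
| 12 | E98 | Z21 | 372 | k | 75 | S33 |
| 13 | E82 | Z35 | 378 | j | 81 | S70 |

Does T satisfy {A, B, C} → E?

Yes

(A=E98, B=Z21, C=378): rows 1, 2 → E = 70, 70 ✓
(A=E98, B=Z21, C=372): rows 3, 12 → E = 75, 75 ✓
(A=E96, B=Z35, C=378): rows 4, 11 → E = 74, 74 ✓
(A=E79, B=Z35, C=372): row 5 → E = 71 ✓
(A=E96, B=Z21, C=378): row 6 → E = 78 ✓
(A=E79, B=Z38, C=372): row 7 → E = 76 ✓
(A=E82, B=Z35, C=378): rows 8, 13 → E = 81, 81 ✓
(A=E98, B=Z21, C=380): row 9 → E = 76 ✓
(A=E98, B=Z38, C=380): row 10 → E = 73 ✓
Every {A, B, C} value is associated with a single E value, so {A, B, C} → E holds.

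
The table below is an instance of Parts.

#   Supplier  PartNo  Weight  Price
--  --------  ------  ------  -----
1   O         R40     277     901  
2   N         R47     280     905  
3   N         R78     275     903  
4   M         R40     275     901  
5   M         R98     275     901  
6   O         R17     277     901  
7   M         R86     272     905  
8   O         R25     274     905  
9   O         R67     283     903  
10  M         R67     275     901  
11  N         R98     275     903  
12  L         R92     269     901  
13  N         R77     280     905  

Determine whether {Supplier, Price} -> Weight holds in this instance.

(Supplier=O, Price=901): rows 1, 6 → Weight = 277, 277 ✓
(Supplier=N, Price=905): rows 2, 13 → Weight = 280, 280 ✓
(Supplier=N, Price=903): rows 3, 11 → Weight = 275, 275 ✓
(Supplier=M, Price=901): rows 4, 5, 10 → Weight = 275, 275, 275 ✓
(Supplier=M, Price=905): row 7 → Weight = 272 ✓
(Supplier=O, Price=905): row 8 → Weight = 274 ✓
(Supplier=O, Price=903): row 9 → Weight = 283 ✓
(Supplier=L, Price=901): row 12 → Weight = 269 ✓
Every {Supplier, Price} value is associated with a single Weight value, so {Supplier, Price} -> Weight holds.

Yes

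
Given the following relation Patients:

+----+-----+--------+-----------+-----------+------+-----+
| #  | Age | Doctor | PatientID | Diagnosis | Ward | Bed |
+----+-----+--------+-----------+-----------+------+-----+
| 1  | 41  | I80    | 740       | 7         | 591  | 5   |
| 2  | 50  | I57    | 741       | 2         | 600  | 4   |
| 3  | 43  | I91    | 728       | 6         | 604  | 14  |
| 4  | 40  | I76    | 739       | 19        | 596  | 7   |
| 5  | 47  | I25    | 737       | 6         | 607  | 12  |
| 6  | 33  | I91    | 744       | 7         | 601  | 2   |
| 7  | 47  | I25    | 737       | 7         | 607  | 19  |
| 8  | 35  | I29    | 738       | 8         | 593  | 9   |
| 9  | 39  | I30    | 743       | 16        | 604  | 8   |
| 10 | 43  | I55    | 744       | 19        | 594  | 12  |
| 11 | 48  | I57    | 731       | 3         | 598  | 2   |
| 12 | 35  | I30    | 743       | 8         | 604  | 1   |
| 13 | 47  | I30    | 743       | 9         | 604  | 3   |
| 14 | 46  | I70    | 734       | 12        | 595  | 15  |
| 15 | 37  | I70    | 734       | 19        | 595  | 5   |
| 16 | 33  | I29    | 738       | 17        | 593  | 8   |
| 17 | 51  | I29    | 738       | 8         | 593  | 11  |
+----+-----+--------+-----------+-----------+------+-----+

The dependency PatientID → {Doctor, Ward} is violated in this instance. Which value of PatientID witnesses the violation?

PatientID=740: row 1 → {Doctor,Ward} = (I80, 591) ✓
PatientID=741: row 2 → {Doctor,Ward} = (I57, 600) ✓
PatientID=728: row 3 → {Doctor,Ward} = (I91, 604) ✓
PatientID=739: row 4 → {Doctor,Ward} = (I76, 596) ✓
PatientID=737: rows 5, 7 → {Doctor,Ward} = (I25, 607), (I25, 607) ✓
PatientID=744: rows 6, 10 → {Doctor,Ward} takes values {(I91, 601), (I55, 594)} — violation
PatientID=738: rows 8, 16, 17 → {Doctor,Ward} = (I29, 593), (I29, 593), (I29, 593) ✓
PatientID=743: rows 9, 12, 13 → {Doctor,Ward} = (I30, 604), (I30, 604), (I30, 604) ✓
PatientID=731: row 11 → {Doctor,Ward} = (I57, 598) ✓
PatientID=734: rows 14, 15 → {Doctor,Ward} = (I70, 595), (I70, 595) ✓
The only PatientID value with inconsistent RHS is PatientID=744.

744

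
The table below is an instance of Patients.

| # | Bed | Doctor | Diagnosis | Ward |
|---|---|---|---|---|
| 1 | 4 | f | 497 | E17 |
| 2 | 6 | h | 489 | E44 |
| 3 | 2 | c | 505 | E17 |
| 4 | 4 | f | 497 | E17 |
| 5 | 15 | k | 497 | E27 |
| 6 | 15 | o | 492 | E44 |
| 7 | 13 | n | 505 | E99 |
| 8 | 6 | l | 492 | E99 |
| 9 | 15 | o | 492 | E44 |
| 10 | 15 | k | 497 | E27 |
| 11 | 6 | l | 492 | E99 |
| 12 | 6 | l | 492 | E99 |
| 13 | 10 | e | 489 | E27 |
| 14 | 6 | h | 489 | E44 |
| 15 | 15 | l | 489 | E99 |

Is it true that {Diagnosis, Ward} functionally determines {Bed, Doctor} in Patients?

(Diagnosis=497, Ward=E17): rows 1, 4 → {Bed,Doctor} = (4, f), (4, f) ✓
(Diagnosis=489, Ward=E44): rows 2, 14 → {Bed,Doctor} = (6, h), (6, h) ✓
(Diagnosis=505, Ward=E17): row 3 → {Bed,Doctor} = (2, c) ✓
(Diagnosis=497, Ward=E27): rows 5, 10 → {Bed,Doctor} = (15, k), (15, k) ✓
(Diagnosis=492, Ward=E44): rows 6, 9 → {Bed,Doctor} = (15, o), (15, o) ✓
(Diagnosis=505, Ward=E99): row 7 → {Bed,Doctor} = (13, n) ✓
(Diagnosis=492, Ward=E99): rows 8, 11, 12 → {Bed,Doctor} = (6, l), (6, l), (6, l) ✓
(Diagnosis=489, Ward=E27): row 13 → {Bed,Doctor} = (10, e) ✓
(Diagnosis=489, Ward=E99): row 15 → {Bed,Doctor} = (15, l) ✓
Every {Diagnosis, Ward} value is associated with a single {Bed, Doctor} value, so {Diagnosis, Ward} -> {Bed, Doctor} holds.

Yes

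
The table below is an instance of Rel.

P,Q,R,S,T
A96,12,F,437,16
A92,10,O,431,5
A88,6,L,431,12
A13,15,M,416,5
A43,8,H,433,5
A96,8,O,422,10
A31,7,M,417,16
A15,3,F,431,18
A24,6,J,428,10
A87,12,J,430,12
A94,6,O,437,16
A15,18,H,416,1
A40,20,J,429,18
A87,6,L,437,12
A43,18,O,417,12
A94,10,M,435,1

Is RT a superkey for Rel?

No

Two distinct rows share (R=L, T=12), so RT does not determine every attribute — not a superkey.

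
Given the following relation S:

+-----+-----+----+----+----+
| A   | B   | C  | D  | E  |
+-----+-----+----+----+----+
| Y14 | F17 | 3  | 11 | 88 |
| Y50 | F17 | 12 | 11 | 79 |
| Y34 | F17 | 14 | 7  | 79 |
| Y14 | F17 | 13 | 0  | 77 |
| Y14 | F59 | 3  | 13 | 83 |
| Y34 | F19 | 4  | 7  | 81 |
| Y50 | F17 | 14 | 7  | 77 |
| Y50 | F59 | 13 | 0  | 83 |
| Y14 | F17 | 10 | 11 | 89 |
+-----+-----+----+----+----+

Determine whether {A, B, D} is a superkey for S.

Two distinct rows share (A=Y14, B=F17, D=11), so {A, B, D} does not determine every attribute — not a superkey.

No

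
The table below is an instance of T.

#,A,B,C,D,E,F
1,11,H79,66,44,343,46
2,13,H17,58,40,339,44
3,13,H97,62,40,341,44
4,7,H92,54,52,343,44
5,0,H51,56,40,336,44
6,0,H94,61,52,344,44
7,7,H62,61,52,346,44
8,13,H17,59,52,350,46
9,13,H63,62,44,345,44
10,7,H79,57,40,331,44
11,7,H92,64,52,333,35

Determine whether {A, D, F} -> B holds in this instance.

No

(A=11, D=44, F=46): row 1 → B = H79 ✓
(A=13, D=40, F=44): rows 2, 3 → B takes values {H17, H97} — violation
(A=7, D=52, F=44): rows 4, 7 → B takes values {H92, H62} — violation
(A=0, D=40, F=44): row 5 → B = H51 ✓
(A=0, D=52, F=44): row 6 → B = H94 ✓
(A=13, D=52, F=46): row 8 → B = H17 ✓
(A=13, D=44, F=44): row 9 → B = H63 ✓
(A=7, D=40, F=44): row 10 → B = H79 ✓
(A=7, D=52, F=35): row 11 → B = H92 ✓
Two rows agree on {A, D, F} but differ on B, so {A, D, F} -> B does not hold.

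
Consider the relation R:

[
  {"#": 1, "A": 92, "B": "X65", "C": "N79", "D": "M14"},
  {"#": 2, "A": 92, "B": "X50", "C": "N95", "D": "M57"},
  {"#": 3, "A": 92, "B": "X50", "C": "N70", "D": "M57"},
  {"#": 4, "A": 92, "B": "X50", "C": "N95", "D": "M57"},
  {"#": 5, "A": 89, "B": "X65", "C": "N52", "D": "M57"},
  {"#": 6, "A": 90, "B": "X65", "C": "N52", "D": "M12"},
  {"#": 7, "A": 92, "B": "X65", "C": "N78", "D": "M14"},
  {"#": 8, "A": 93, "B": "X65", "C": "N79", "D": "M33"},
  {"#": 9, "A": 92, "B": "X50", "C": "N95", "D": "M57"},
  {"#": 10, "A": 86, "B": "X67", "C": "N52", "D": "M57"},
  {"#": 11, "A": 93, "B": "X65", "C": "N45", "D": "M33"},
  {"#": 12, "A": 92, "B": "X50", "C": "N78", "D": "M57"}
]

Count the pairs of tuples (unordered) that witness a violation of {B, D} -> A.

(B=X65, D=M14): all 2 rows agree on A — 0 pairs.
(B=X50, D=M57): all 5 rows agree on A — 0 pairs.
(B=X65, D=M33): all 2 rows agree on A — 0 pairs.

0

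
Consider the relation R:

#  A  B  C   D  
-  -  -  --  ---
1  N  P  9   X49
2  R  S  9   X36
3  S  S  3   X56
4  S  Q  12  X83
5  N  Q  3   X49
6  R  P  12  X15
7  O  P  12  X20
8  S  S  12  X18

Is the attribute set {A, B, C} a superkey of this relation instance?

Yes

All 8 rows have distinct {A, B, C} values, so {A, B, C} → (all attributes) holds and {A, B, C} is a superkey.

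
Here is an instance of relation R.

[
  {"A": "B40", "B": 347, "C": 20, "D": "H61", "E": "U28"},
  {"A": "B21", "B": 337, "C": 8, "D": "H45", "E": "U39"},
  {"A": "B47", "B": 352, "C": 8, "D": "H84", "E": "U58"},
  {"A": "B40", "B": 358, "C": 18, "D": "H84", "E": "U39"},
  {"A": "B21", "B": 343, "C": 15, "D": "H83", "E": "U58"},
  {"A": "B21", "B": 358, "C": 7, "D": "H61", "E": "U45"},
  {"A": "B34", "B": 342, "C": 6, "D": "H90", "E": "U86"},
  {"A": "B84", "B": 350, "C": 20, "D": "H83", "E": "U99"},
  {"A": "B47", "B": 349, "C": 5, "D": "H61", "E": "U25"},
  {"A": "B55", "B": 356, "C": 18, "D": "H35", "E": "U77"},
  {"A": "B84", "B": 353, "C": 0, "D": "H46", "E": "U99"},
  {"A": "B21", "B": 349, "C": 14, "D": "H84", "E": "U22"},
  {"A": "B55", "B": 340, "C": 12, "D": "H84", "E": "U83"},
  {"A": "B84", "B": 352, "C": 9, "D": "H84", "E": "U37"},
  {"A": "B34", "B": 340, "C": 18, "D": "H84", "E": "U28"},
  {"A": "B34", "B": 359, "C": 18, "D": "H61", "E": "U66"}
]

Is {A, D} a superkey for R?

All 16 rows have distinct {A, D} values, so {A, D} → (all attributes) holds and {A, D} is a superkey.

Yes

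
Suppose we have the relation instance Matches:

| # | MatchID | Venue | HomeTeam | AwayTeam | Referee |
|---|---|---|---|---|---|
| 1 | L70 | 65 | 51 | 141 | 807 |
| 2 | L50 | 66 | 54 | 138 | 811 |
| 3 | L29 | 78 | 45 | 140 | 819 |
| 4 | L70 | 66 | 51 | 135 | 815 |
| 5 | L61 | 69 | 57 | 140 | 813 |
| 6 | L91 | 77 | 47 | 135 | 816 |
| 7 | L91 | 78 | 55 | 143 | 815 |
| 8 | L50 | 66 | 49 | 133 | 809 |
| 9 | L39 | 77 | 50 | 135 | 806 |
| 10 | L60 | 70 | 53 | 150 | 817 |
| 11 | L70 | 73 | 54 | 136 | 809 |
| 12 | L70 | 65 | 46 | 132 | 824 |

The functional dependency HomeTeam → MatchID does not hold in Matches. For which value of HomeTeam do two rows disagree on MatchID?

HomeTeam=51: rows 1, 4 → MatchID = L70, L70 ✓
HomeTeam=54: rows 2, 11 → MatchID takes values {L50, L70} — violation
HomeTeam=45: row 3 → MatchID = L29 ✓
HomeTeam=57: row 5 → MatchID = L61 ✓
HomeTeam=47: row 6 → MatchID = L91 ✓
HomeTeam=55: row 7 → MatchID = L91 ✓
HomeTeam=49: row 8 → MatchID = L50 ✓
HomeTeam=50: row 9 → MatchID = L39 ✓
HomeTeam=53: row 10 → MatchID = L60 ✓
HomeTeam=46: row 12 → MatchID = L70 ✓
The only HomeTeam value with inconsistent MatchID is HomeTeam=54.

54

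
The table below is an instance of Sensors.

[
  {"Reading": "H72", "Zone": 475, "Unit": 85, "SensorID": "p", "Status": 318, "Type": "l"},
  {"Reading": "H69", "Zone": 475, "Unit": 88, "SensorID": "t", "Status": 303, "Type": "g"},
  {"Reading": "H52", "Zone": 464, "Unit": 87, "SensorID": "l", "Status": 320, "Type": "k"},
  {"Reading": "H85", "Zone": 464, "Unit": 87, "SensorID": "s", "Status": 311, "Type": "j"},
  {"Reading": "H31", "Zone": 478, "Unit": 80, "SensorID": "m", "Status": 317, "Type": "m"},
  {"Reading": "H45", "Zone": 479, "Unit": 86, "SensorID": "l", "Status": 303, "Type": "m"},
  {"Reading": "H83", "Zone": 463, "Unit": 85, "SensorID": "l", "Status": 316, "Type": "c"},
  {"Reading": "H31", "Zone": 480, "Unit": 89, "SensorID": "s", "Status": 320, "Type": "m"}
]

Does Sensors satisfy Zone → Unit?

No

Zone=475: 2 rows → Unit takes values {85, 88} — violation
Zone=464: 2 rows → Unit = 87, 87 ✓
Zone=478: 1 row → Unit = 80 ✓
Zone=479: 1 row → Unit = 86 ✓
Zone=463: 1 row → Unit = 85 ✓
Zone=480: 1 row → Unit = 89 ✓
Two rows agree on Zone but differ on Unit, so Zone → Unit does not hold.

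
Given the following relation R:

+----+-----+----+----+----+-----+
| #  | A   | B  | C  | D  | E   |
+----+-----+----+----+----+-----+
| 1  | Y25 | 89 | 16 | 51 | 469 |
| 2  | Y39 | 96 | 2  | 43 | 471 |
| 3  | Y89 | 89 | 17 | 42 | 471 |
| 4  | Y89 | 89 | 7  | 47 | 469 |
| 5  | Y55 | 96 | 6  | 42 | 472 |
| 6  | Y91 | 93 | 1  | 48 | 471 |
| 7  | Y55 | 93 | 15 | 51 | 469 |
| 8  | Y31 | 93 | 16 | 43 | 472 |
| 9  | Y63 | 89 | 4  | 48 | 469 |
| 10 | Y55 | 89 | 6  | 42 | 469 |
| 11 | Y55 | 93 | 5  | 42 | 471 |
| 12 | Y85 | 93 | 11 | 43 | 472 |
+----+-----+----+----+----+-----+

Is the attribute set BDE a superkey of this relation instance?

No

Rows 8 and 12 have the same BDE value (B=93, D=43, E=472) but are distinct tuples, so BDE does not determine every attribute — not a superkey.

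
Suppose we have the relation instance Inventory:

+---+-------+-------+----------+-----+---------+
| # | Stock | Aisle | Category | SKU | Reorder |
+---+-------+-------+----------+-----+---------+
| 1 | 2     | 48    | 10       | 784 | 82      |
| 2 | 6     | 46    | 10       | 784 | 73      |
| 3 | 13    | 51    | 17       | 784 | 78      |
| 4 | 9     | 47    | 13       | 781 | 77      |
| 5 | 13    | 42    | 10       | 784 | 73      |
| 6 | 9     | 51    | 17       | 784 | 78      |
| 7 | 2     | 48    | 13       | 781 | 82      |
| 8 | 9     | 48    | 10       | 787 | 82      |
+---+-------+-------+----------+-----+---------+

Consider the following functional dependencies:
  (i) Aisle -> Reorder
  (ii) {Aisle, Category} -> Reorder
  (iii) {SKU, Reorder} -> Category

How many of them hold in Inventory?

(i) Aisle -> Reorder: every LHS value maps to a single RHS value — holds.
(ii) {Aisle, Category} -> Reorder: every LHS value maps to a single RHS value — holds.
(iii) {SKU, Reorder} -> Category: every LHS value maps to a single RHS value — holds.
3 of the 3 dependencies hold.

3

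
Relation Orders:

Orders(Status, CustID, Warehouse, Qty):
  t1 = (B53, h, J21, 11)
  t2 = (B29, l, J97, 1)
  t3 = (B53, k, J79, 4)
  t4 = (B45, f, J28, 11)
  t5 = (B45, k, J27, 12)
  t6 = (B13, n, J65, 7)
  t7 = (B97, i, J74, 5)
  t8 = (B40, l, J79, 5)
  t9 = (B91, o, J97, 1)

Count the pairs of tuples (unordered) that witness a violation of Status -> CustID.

2

Status=B53: violating pairs (1,3) — 1 pair.
Status=B45: violating pairs (4,5) — 1 pair.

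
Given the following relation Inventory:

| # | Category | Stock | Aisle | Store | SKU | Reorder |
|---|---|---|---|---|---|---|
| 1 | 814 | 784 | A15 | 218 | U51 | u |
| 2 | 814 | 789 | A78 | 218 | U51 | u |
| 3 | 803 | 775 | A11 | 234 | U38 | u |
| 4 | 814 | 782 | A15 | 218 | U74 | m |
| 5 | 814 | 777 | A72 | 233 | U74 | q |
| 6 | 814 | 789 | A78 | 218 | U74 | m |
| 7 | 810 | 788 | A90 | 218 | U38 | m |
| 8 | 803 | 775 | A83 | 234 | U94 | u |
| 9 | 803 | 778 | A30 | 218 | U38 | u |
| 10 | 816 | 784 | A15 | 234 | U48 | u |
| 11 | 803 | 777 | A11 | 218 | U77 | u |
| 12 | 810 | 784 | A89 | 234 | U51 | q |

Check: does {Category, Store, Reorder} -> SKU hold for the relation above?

(Category=814, Store=218, Reorder=u): rows 1, 2 → SKU = U51, U51 ✓
(Category=803, Store=234, Reorder=u): rows 3, 8 → SKU takes values {U38, U94} — violation
(Category=814, Store=218, Reorder=m): rows 4, 6 → SKU = U74, U74 ✓
(Category=814, Store=233, Reorder=q): row 5 → SKU = U74 ✓
(Category=810, Store=218, Reorder=m): row 7 → SKU = U38 ✓
(Category=803, Store=218, Reorder=u): rows 9, 11 → SKU takes values {U38, U77} — violation
(Category=816, Store=234, Reorder=u): row 10 → SKU = U48 ✓
(Category=810, Store=234, Reorder=q): row 12 → SKU = U51 ✓
Two rows agree on {Category, Store, Reorder} but differ on SKU, so {Category, Store, Reorder} -> SKU does not hold.

No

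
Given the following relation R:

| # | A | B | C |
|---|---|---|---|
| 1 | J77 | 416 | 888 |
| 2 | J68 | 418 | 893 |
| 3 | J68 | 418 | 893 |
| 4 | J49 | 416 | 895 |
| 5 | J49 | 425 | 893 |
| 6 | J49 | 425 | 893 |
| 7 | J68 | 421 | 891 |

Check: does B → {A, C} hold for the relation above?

B=416: rows 1, 4 → {A,C} takes values {(J77, 888), (J49, 895)} — violation
B=418: rows 2, 3 → {A,C} = (J68, 893), (J68, 893) ✓
B=425: rows 5, 6 → {A,C} = (J49, 893), (J49, 893) ✓
B=421: row 7 → {A,C} = (J68, 891) ✓
Two rows agree on B but differ on {A, C}, so B → {A, C} does not hold.

No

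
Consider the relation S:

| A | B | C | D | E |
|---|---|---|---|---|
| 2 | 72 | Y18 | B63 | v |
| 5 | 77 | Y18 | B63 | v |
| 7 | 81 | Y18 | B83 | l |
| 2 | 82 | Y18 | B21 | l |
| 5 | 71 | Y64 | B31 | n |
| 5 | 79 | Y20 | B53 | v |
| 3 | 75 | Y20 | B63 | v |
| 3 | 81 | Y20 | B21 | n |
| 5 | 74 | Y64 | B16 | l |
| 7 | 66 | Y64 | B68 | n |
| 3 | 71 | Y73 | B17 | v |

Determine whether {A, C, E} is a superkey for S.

All 11 rows have distinct {A, C, E} values, so {A, C, E} → (all attributes) holds and {A, C, E} is a superkey.

Yes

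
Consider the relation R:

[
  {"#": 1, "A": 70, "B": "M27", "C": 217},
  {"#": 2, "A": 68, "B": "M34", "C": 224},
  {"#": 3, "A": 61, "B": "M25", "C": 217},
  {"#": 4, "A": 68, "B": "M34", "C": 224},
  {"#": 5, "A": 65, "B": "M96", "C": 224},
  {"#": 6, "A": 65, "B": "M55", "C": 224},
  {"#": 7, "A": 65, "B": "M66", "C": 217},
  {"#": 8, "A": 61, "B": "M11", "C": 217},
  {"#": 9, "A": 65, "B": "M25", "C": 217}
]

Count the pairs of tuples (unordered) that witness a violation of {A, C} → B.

3

(A=68, C=224): all 2 rows agree on B — 0 pairs.
(A=61, C=217): violating pairs (3,8) — 1 pair.
(A=65, C=224): violating pairs (5,6) — 1 pair.
(A=65, C=217): violating pairs (7,9) — 1 pair.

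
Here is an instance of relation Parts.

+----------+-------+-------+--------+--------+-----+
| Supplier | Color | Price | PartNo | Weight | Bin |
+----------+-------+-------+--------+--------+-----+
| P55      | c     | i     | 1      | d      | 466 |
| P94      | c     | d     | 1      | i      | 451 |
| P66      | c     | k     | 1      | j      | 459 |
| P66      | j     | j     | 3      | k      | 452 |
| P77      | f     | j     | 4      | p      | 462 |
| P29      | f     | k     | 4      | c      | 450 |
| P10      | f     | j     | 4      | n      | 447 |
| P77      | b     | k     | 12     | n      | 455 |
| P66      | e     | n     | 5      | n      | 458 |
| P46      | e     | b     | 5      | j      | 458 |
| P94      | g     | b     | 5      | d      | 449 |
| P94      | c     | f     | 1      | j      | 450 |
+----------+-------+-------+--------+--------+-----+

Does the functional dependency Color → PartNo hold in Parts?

Yes

Color=c: 4 rows → PartNo = 1, 1, 1, 1 ✓
Color=j: 1 row → PartNo = 3 ✓
Color=f: 3 rows → PartNo = 4, 4, 4 ✓
Color=b: 1 row → PartNo = 12 ✓
Color=e: 2 rows → PartNo = 5, 5 ✓
Color=g: 1 row → PartNo = 5 ✓
Every Color value is associated with a single PartNo value, so Color → PartNo holds.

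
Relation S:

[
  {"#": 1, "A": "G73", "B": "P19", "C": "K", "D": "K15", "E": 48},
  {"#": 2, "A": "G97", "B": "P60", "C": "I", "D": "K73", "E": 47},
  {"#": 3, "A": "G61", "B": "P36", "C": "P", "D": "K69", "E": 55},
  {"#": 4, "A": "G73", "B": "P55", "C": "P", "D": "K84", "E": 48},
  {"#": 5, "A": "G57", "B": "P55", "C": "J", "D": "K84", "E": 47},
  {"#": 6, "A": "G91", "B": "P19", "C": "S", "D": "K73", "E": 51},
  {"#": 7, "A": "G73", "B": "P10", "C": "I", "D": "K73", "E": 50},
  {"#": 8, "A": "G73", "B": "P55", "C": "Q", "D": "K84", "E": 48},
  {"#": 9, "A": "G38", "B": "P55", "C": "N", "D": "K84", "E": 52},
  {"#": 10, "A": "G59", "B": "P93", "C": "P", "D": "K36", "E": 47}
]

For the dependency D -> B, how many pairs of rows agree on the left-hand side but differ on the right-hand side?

D=K73: violating pairs (2,6), (2,7), (6,7) — 3 pairs.
D=K84: all 4 rows agree on B — 0 pairs.

3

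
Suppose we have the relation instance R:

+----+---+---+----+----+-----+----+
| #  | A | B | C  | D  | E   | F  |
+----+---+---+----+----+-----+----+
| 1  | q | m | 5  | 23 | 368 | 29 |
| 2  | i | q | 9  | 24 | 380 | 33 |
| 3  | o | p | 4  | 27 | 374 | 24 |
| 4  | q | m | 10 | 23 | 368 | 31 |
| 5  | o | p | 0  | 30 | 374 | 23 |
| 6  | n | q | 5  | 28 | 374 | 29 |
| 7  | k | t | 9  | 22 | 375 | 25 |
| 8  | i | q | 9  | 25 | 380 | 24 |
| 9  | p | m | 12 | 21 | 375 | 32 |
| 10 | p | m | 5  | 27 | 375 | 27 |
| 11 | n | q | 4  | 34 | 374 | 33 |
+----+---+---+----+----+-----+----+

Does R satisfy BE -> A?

(B=m, E=368): rows 1, 4 → A = q, q ✓
(B=q, E=380): rows 2, 8 → A = i, i ✓
(B=p, E=374): rows 3, 5 → A = o, o ✓
(B=q, E=374): rows 6, 11 → A = n, n ✓
(B=t, E=375): row 7 → A = k ✓
(B=m, E=375): rows 9, 10 → A = p, p ✓
Every BE value is associated with a single A value, so BE -> A holds.

Yes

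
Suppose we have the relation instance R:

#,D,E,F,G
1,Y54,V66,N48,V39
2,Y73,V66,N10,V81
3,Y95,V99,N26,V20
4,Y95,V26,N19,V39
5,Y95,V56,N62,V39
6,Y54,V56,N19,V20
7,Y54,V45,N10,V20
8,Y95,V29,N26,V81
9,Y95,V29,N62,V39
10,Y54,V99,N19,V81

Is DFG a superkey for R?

Rows 5 and 9 have the same DFG value (D=Y95, F=N62, G=V39) but are distinct tuples, so DFG does not determine every attribute — not a superkey.

No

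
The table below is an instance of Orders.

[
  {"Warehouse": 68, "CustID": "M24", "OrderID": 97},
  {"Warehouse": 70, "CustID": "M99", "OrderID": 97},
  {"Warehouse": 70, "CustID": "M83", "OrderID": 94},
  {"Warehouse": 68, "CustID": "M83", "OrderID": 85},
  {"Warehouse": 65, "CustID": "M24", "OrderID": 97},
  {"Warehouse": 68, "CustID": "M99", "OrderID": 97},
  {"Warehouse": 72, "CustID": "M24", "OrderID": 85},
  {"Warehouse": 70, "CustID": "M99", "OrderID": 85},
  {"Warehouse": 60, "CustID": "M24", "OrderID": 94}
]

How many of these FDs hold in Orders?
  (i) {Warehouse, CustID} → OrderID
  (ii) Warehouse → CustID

0

(i) {Warehouse, CustID} → OrderID: (Warehouse=70, CustID=M99): 2 rows → OrderID takes values {97, 85} — violation — fails.
(ii) Warehouse → CustID: Warehouse=68: 3 rows → CustID takes values {M24, M83, M99} — violation; Warehouse=70: 3 rows → CustID takes values {M99, M83} — violation — fails.
None of the 2 dependencies hold.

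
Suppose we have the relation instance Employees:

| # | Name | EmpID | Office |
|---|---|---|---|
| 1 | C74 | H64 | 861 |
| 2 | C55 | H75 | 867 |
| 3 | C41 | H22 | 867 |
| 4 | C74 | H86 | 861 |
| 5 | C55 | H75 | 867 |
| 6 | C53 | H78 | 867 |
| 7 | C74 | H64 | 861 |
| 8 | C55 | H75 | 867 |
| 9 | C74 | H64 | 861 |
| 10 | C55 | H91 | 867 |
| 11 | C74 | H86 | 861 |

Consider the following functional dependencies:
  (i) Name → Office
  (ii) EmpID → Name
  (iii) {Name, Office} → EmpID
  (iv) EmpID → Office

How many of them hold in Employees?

3

(i) Name → Office: every LHS value maps to a single RHS value — holds.
(ii) EmpID → Name: every LHS value maps to a single RHS value — holds.
(iii) {Name, Office} → EmpID: (Name=C74, Office=861): rows 1, 4, 7, 9, 11 → EmpID takes values {H64, H86} — violation; (Name=C55, Office=867): rows 2, 5, 8, 10 → EmpID takes values {H75, H91} — violation — fails.
(iv) EmpID → Office: every LHS value maps to a single RHS value — holds.
3 of the 4 dependencies hold.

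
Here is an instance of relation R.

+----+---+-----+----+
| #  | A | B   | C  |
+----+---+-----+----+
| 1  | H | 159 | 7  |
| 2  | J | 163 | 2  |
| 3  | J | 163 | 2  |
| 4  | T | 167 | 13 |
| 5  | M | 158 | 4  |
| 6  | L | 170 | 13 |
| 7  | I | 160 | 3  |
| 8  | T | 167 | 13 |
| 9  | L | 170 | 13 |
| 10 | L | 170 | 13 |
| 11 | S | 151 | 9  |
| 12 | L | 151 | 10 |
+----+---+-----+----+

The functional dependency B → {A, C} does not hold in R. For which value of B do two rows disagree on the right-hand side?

151

B=159: row 1 → {A,C} = (H, 7) ✓
B=163: rows 2, 3 → {A,C} = (J, 2), (J, 2) ✓
B=167: rows 4, 8 → {A,C} = (T, 13), (T, 13) ✓
B=158: row 5 → {A,C} = (M, 4) ✓
B=170: rows 6, 9, 10 → {A,C} = (L, 13), (L, 13), (L, 13) ✓
B=160: row 7 → {A,C} = (I, 3) ✓
B=151: rows 11, 12 → {A,C} takes values {(S, 9), (L, 10)} — violation
The only B value with inconsistent RHS is B=151.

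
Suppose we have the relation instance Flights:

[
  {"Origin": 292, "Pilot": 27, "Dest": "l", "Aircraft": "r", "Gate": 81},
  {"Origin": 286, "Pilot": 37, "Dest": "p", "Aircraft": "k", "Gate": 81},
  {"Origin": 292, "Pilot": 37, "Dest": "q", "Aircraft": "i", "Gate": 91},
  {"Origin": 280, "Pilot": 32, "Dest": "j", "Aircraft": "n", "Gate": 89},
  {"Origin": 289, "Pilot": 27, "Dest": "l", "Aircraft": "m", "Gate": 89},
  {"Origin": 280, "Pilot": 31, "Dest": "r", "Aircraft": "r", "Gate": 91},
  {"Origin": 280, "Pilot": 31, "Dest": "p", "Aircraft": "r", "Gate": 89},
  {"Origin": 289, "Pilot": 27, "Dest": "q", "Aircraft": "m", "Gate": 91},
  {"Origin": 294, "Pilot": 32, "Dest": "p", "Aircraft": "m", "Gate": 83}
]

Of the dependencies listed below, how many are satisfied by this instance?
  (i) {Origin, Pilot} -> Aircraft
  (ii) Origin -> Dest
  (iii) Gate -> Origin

1

(i) {Origin, Pilot} -> Aircraft: every LHS value maps to a single RHS value — holds.
(ii) Origin -> Dest: Origin=292: 2 rows → Dest takes values {l, q} — violation; Origin=280: 3 rows → Dest takes values {j, r, p} — violation; Origin=289: 2 rows → Dest takes values {l, q} — violation — fails.
(iii) Gate -> Origin: Gate=81: 2 rows → Origin takes values {292, 286} — violation; Gate=91: 3 rows → Origin takes values {292, 280, 289} — violation; Gate=89: 3 rows → Origin takes values {280, 289} — violation — fails.
1 of the 3 dependencies holds.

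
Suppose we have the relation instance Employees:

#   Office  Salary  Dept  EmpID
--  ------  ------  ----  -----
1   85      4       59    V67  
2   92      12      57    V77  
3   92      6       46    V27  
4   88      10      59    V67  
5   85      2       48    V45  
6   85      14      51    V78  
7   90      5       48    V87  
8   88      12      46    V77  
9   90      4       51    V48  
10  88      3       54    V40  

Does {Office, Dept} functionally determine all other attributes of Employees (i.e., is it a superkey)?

Yes

All 10 rows have distinct {Office, Dept} values, so {Office, Dept} → (all attributes) holds and {Office, Dept} is a superkey.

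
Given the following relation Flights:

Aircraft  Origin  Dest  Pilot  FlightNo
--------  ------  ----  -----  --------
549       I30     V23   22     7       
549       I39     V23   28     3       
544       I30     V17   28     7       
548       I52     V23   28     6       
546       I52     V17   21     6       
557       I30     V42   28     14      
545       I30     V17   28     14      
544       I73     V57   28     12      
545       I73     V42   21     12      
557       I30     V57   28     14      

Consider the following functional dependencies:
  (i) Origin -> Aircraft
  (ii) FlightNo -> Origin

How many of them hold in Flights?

1

(i) Origin -> Aircraft: Origin=I30: 5 rows → Aircraft takes values {549, 544, 557, 545} — violation; Origin=I52: 2 rows → Aircraft takes values {548, 546} — violation; Origin=I73: 2 rows → Aircraft takes values {544, 545} — violation — fails.
(ii) FlightNo -> Origin: every LHS value maps to a single RHS value — holds.
1 of the 2 dependencies holds.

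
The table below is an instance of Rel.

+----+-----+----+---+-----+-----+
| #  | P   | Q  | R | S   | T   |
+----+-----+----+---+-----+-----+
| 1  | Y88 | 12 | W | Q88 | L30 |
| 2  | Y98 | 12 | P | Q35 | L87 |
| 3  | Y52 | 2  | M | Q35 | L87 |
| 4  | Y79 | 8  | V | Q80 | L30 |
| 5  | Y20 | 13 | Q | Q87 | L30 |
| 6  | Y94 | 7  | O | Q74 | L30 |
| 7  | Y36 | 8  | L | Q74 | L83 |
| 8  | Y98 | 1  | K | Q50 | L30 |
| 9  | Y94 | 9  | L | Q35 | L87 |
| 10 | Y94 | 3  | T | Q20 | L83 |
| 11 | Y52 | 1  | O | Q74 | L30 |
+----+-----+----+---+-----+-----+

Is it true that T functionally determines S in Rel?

T=L30: rows 1, 4, 5, 6, 8, 11 → S takes values {Q88, Q80, Q87, Q74, Q50} — violation
T=L87: rows 2, 3, 9 → S = Q35, Q35, Q35 ✓
T=L83: rows 7, 10 → S takes values {Q74, Q20} — violation
Two rows agree on T but differ on S, so T → S does not hold.

No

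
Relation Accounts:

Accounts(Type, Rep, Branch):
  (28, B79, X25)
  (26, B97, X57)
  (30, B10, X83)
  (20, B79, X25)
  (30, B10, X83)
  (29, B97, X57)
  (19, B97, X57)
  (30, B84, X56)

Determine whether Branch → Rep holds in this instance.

Branch=X25: 2 rows → Rep = B79, B79 ✓
Branch=X57: 3 rows → Rep = B97, B97, B97 ✓
Branch=X83: 2 rows → Rep = B10, B10 ✓
Branch=X56: 1 row → Rep = B84 ✓
Every Branch value is associated with a single Rep value, so Branch → Rep holds.

Yes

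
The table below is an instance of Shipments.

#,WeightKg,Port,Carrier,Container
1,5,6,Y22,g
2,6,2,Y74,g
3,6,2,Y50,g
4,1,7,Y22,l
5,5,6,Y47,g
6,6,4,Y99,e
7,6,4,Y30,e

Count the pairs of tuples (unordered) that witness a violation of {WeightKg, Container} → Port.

(WeightKg=5, Container=g): all 2 rows agree on Port — 0 pairs.
(WeightKg=6, Container=g): all 2 rows agree on Port — 0 pairs.
(WeightKg=6, Container=e): all 2 rows agree on Port — 0 pairs.

0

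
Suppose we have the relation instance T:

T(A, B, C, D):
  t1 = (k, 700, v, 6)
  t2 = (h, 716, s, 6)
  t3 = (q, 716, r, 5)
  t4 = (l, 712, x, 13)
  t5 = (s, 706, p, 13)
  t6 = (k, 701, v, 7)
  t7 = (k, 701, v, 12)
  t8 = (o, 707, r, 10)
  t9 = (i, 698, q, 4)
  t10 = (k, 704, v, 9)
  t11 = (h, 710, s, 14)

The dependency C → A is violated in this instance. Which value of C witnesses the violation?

C=v: rows 1, 6, 7, 10 → A = k, k, k, k ✓
C=s: rows 2, 11 → A = h, h ✓
C=r: rows 3, 8 → A takes values {q, o} — violation
C=x: row 4 → A = l ✓
C=p: row 5 → A = s ✓
C=q: row 9 → A = i ✓
The only C value with inconsistent A is C=r.

r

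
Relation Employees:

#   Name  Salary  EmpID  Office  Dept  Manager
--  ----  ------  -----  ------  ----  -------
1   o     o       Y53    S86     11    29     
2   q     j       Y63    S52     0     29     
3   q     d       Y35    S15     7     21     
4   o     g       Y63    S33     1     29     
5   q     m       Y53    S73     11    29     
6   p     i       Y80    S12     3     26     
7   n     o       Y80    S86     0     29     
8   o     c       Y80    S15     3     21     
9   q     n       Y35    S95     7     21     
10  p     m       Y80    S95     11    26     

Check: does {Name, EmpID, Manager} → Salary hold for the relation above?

No

(Name=o, EmpID=Y53, Manager=29): row 1 → Salary = o ✓
(Name=q, EmpID=Y63, Manager=29): row 2 → Salary = j ✓
(Name=q, EmpID=Y35, Manager=21): rows 3, 9 → Salary takes values {d, n} — violation
(Name=o, EmpID=Y63, Manager=29): row 4 → Salary = g ✓
(Name=q, EmpID=Y53, Manager=29): row 5 → Salary = m ✓
(Name=p, EmpID=Y80, Manager=26): rows 6, 10 → Salary takes values {i, m} — violation
(Name=n, EmpID=Y80, Manager=29): row 7 → Salary = o ✓
(Name=o, EmpID=Y80, Manager=21): row 8 → Salary = c ✓
Two rows agree on {Name, EmpID, Manager} but differ on Salary, so {Name, EmpID, Manager} → Salary does not hold.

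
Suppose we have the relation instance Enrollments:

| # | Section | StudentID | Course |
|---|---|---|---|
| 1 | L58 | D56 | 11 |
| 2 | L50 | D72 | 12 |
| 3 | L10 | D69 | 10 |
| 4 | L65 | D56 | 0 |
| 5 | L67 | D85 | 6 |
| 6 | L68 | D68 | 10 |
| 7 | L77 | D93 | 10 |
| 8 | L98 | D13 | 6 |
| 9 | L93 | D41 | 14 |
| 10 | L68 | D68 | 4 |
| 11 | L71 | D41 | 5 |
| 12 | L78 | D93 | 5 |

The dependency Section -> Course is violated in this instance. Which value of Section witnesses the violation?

L68

Section=L58: row 1 → Course = 11 ✓
Section=L50: row 2 → Course = 12 ✓
Section=L10: row 3 → Course = 10 ✓
Section=L65: row 4 → Course = 0 ✓
Section=L67: row 5 → Course = 6 ✓
Section=L68: rows 6, 10 → Course takes values {10, 4} — violation
Section=L77: row 7 → Course = 10 ✓
Section=L98: row 8 → Course = 6 ✓
Section=L93: row 9 → Course = 14 ✓
Section=L71: row 11 → Course = 5 ✓
Section=L78: row 12 → Course = 5 ✓
The only Section value with inconsistent Course is Section=L68.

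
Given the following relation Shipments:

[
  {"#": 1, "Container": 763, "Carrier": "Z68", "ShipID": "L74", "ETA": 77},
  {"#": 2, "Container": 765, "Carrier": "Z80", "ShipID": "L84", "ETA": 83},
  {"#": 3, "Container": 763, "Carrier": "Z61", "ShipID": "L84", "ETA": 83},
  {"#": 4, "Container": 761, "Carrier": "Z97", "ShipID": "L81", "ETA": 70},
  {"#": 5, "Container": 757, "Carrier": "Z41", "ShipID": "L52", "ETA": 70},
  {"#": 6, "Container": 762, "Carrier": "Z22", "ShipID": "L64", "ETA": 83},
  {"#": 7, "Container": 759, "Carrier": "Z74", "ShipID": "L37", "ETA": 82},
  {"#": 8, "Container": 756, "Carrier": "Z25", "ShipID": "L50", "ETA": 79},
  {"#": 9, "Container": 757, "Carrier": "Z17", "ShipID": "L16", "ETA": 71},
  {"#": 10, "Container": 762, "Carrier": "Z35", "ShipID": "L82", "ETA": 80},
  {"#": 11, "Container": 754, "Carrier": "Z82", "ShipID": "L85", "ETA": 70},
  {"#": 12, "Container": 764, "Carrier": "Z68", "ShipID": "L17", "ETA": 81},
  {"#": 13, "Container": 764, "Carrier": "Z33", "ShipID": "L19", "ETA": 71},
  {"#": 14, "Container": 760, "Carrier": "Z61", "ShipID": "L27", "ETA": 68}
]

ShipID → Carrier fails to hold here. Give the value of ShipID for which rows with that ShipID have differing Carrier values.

L84

ShipID=L74: row 1 → Carrier = Z68 ✓
ShipID=L84: rows 2, 3 → Carrier takes values {Z80, Z61} — violation
ShipID=L81: row 4 → Carrier = Z97 ✓
ShipID=L52: row 5 → Carrier = Z41 ✓
ShipID=L64: row 6 → Carrier = Z22 ✓
ShipID=L37: row 7 → Carrier = Z74 ✓
ShipID=L50: row 8 → Carrier = Z25 ✓
ShipID=L16: row 9 → Carrier = Z17 ✓
ShipID=L82: row 10 → Carrier = Z35 ✓
ShipID=L85: row 11 → Carrier = Z82 ✓
ShipID=L17: row 12 → Carrier = Z68 ✓
ShipID=L19: row 13 → Carrier = Z33 ✓
ShipID=L27: row 14 → Carrier = Z61 ✓
The only ShipID value with inconsistent Carrier is ShipID=L84.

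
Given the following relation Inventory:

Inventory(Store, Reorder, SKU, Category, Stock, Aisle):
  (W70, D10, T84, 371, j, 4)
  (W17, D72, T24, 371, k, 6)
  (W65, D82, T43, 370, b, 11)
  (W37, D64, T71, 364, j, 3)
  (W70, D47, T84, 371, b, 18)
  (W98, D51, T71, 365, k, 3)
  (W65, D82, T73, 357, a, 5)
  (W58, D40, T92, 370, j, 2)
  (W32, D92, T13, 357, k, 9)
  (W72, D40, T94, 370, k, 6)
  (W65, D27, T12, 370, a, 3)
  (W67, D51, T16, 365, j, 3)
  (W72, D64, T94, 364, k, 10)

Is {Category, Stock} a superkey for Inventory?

All 13 rows have distinct {Category, Stock} values, so {Category, Stock} → (all attributes) holds and {Category, Stock} is a superkey.

Yes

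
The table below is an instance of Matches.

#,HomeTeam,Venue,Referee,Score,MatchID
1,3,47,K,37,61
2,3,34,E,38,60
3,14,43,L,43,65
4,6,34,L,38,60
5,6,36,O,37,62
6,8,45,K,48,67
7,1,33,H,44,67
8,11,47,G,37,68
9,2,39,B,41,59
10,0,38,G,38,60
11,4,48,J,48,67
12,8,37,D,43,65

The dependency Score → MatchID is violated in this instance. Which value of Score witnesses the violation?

37

Score=37: rows 1, 5, 8 → MatchID takes values {61, 62, 68} — violation
Score=38: rows 2, 4, 10 → MatchID = 60, 60, 60 ✓
Score=43: rows 3, 12 → MatchID = 65, 65 ✓
Score=48: rows 6, 11 → MatchID = 67, 67 ✓
Score=44: row 7 → MatchID = 67 ✓
Score=41: row 9 → MatchID = 59 ✓
The only Score value with inconsistent MatchID is Score=37.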